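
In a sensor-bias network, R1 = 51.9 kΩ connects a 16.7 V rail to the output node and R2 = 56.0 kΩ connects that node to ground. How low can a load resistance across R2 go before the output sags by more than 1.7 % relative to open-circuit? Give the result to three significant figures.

Output resistance R_th = R1‖R2 = (51.9 × 56.0)/107.9 = 26.94 kΩ.
The fractional drop is R_th/(R_th + R_L); requiring this ≤ 0.0170 gives R_L ≥ R_th(1/0.0170 − 1) = 26.94 × 57.82 = 1.56 MΩ.

R_L(min) ≈ 1.56 MΩ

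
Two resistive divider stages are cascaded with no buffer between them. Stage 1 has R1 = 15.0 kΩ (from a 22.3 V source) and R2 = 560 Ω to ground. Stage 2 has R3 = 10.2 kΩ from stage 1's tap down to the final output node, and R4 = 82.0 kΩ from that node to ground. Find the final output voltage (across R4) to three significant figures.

Stage 2 presents R3+R4 = 92200 Ω as a load on stage 1's tap.
Stage 1's lower leg becomes R2‖(R3+R4) = 556.6 Ω, so V_mid = 22.3 × 556.6/15560 = 0.7979 V.
Stage 2 is itself unloaded: V_out = V_mid × R4/(R3+R4) = 0.7979 × 82000/92200 = 0.710 V.

V_out ≈ 0.710 V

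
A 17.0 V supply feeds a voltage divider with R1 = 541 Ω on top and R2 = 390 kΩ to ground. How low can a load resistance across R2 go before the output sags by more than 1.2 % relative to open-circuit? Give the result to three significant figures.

Output resistance R_th = R1‖R2 = (541 × 390000)/390500 = 540.3 Ω.
The fractional drop is R_th/(R_th + R_L); requiring this ≤ 0.0120 gives R_L ≥ R_th(1/0.0120 − 1) = 540.3 × 82.33 = 44.5 kΩ.

R_L(min) ≈ 44.5 kΩ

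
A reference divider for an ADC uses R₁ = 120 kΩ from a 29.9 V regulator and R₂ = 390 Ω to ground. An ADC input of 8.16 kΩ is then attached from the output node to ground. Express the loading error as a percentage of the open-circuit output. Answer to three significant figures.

The divider's output (Thévenin) resistance is R₁‖R₂ = 388.7 Ω.
Fractional drop under load = R_th/(R_th + R_L) = 388.7 / (388.7 + 8160) = 0.04547.
So the output falls by 4.55 %.

4.55 %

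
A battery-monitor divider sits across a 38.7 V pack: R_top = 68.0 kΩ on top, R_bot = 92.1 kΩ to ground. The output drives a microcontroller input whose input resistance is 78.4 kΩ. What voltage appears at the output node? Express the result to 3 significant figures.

The load sits in parallel with R_bot: R_bot‖R_L = (92.1 × 78.4) / (92.1 + 78.4) = 42.35 kΩ.
V_out = 38.7 × 42.35 / (68.0 + 42.35) = 38.7 × 42.35/110.3 = 14.9 V.
(Unloaded it would have been 22.3 V.)

V_out ≈ 14.9 V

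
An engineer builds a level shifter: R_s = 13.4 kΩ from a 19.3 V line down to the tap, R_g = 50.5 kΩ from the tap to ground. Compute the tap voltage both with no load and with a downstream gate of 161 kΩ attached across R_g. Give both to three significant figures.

Unloaded: 15.3 V; loaded: 14.3 V

Open-circuit: V = 19.3 × 50.5/(13.4 + 50.5) = 15.3 V.
With the load, R_g becomes R_g‖R_L = 38.44 kΩ, so V = 19.3 × 38.44/51.84 = 14.3 V.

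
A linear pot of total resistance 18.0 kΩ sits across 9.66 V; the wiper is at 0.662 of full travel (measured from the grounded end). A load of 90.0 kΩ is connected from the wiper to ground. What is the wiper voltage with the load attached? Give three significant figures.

The wiper splits the pot into (1−α)R = 6.084 kΩ above and αR = 11.92 kΩ below.
Lower section ‖ load = 10.52 kΩ.
V_wiper = 9.66 × 10.52/(6.084 + 10.52) = 6.12 V.

V ≈ 6.12 V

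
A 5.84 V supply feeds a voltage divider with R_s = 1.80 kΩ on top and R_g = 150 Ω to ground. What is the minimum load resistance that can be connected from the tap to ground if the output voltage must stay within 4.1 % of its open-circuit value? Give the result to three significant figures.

Output resistance R_th = R_s‖R_g = (1800 × 150)/1950 = 138.5 Ω.
The fractional drop is R_th/(R_th + R_L); requiring this ≤ 0.0410 gives R_L ≥ R_th(1/0.0410 − 1) = 138.5 × 23.39 = 3.24 kΩ.

R_L(min) ≈ 3.24 kΩ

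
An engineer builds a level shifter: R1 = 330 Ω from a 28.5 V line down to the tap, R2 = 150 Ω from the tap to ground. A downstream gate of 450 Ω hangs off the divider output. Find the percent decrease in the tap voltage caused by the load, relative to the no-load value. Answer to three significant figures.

18.6 %

Unloaded V = 28.5 × 150/480.0 = 8.906 V.
Loaded: R2‖R_L = 112.5 Ω, giving V = 28.5 × 112.5/442.5 = 7.246 V.
Drop = (8.906 − 7.246) / 8.906 = 18.6 %.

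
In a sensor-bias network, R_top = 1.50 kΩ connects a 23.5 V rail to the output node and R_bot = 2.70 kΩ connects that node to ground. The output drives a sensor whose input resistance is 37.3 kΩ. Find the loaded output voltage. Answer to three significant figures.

V_out ≈ 14.7 V

The load sits in parallel with R_bot: R_bot‖R_L = (2.70 × 37.3) / (2.70 + 37.3) = 2.518 kΩ.
V_out = 23.5 × 2.518 / (1.50 + 2.518) = 23.5 × 2.518/4.018 = 14.7 V.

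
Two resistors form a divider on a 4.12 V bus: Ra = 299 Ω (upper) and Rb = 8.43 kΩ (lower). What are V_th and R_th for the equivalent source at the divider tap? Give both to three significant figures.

V_th = 3.98 V, R_th = 289 Ω

V_th is the open-circuit tap voltage: 4.12 × 8430/(299 + 8430) = 3.98 V.
With the supply zeroed, Ra and Rb appear in parallel from the tap: R_th = Ra‖Rb = (299 × 8430)/8729 = 289 Ω.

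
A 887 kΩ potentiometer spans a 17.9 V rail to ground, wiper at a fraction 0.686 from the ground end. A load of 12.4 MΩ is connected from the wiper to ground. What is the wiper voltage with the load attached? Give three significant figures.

The wiper splits the pot into (1−α)R = 278.5 kΩ above and αR = 608.5 kΩ below.
Lower section ‖ load = 580.0 kΩ.
V_wiper = 17.9 × 580.0/(278.5 + 580.0) = 12.1 V.

V ≈ 12.1 V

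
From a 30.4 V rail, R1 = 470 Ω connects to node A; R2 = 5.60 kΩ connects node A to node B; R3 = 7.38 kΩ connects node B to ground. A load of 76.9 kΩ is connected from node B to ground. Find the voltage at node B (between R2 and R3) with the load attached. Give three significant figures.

At node B, R3 is in parallel with the load: R3‖R_L = 6734 Ω.
Below node A the resistance is R2 + (R3‖R_L) = 12330 Ω, so V_A = 30.4 × 12330/12800 = 29.28 V.
Then V_B = V_A × (R3‖R_L)/(R2 + R3‖R_L) = 29.28 × 6734/12330 = 16.0 V.

V ≈ 16.0 V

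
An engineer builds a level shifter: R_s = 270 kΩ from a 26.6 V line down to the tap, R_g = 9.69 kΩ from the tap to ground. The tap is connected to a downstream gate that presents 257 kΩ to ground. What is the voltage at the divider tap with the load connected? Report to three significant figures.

V_out ≈ 0.889 V

The load sits in parallel with R_g: R_g‖R_L = (9.69 × 257) / (9.69 + 257) = 9.338 kΩ.
V_out = 26.6 × 9.338 / (270 + 9.338) = 26.6 × 9.338/279.3 = 0.889 V.
(Unloaded it would have been 0.922 V.)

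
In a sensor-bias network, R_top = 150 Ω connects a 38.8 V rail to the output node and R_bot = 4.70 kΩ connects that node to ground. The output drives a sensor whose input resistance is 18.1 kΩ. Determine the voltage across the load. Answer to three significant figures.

V_out ≈ 37.3 V

The load sits in parallel with R_bot: R_bot‖R_L = (4700 × 18100) / (4700 + 18100) = 3731 Ω.
V_out = 38.8 × 3731 / (150 + 3731) = 38.8 × 3731/3881 = 37.3 V.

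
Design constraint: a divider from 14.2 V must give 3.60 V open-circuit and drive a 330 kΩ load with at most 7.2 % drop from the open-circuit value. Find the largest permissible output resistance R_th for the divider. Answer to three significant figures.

R_th ≤ 25.6 kΩ

Loading drop = R_th/(R_th + R_L) ≤ 0.0720, so R_th ≤ R_L · ε/(1−ε) = 330 kΩ × 0.0720/0.9280 = 25.6 kΩ.
(Any R1, R2 with R2/(R1+R2) = 0.254 and R1‖R2 ≤ 25.6 kΩ will meet the spec.)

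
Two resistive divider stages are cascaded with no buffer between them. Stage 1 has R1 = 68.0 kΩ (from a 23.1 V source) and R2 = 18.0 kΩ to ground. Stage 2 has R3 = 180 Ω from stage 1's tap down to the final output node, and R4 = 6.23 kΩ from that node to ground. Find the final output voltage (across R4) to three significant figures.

Stage 2 presents R3+R4 = 6410 Ω as a load on stage 1's tap.
Stage 1's lower leg becomes R2‖(R3+R4) = 4727 Ω, so V_mid = 23.1 × 4727/72730 = 1.501 V.
Stage 2 is itself unloaded: V_out = V_mid × R4/(R3+R4) = 1.501 × 6230/6410 = 1.46 V.

V_out ≈ 1.46 V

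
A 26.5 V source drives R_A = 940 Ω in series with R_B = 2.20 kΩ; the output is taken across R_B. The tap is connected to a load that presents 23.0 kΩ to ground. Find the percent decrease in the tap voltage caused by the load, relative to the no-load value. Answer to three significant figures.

The divider's output (Thévenin) resistance is R_A‖R_B = 658.6 Ω.
Fractional drop under load = R_th/(R_th + R_L) = 658.6 / (658.6 + 23000) = 0.02784.
So the output falls by 2.78 %.

2.78 %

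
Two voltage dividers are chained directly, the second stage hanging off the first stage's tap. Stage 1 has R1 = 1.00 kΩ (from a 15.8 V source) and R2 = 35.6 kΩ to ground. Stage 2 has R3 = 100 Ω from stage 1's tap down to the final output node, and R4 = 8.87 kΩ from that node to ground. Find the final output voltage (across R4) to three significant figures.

Stage 2 presents R3+R4 = 8970 Ω as a load on stage 1's tap.
Stage 1's lower leg becomes R2‖(R3+R4) = 7165 Ω, so V_mid = 15.8 × 7165/8165 = 13.86 V.
Stage 2 is itself unloaded: V_out = V_mid × R4/(R3+R4) = 13.86 × 8870/8970 = 13.7 V.

V_out ≈ 13.7 V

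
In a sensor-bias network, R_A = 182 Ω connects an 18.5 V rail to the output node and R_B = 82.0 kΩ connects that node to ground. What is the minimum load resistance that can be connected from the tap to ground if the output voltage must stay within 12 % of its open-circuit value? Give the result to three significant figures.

R_L(min) ≈ 1.33 kΩ

Output resistance R_th = R_A‖R_B = (182 × 82000)/82180 = 181.6 Ω.
The fractional drop is R_th/(R_th + R_L); requiring this ≤ 0.120 gives R_L ≥ R_th(1/0.120 − 1) = 181.6 × 7.333 = 1.33 kΩ.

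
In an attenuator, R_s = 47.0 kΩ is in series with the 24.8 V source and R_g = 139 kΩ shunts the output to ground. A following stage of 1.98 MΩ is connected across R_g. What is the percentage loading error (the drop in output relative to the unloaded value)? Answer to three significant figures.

The divider's output (Thévenin) resistance is R_s‖R_g = 35.12 kΩ.
Fractional drop under load = R_th/(R_th + R_L) = 35.12 / (35.12 + 1980) = 0.01743.
So the output falls by 1.74 %.

1.74 %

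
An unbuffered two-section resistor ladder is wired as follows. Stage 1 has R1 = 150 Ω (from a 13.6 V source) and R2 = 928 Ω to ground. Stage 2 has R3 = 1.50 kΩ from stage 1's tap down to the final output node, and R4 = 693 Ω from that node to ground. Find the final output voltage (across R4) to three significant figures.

V_out ≈ 3.49 V

Stage 2 presents R3+R4 = 2193 Ω as a load on stage 1's tap.
Stage 1's lower leg becomes R2‖(R3+R4) = 652.1 Ω, so V_mid = 13.6 × 652.1/802.1 = 11.06 V.
Stage 2 is itself unloaded: V_out = V_mid × R4/(R3+R4) = 11.06 × 693/2193 = 3.49 V.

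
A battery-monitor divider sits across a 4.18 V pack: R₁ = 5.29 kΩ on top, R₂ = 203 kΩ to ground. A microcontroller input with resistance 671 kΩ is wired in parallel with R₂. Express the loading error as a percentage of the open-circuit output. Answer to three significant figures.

0.762 %

The divider's output (Thévenin) resistance is R₁‖R₂ = 5.156 kΩ.
Fractional drop under load = R_th/(R_th + R_L) = 5.156 / (5.156 + 671) = 0.007625.
So the output falls by 0.762 %.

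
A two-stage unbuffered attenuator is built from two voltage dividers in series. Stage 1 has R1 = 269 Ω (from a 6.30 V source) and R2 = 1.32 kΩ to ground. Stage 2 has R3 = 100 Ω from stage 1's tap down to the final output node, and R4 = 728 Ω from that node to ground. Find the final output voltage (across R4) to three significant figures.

Stage 2 presents R3+R4 = 828.0 Ω as a load on stage 1's tap.
Stage 1's lower leg becomes R2‖(R3+R4) = 508.8 Ω, so V_mid = 6.30 × 508.8/777.8 = 4.121 V.
Stage 2 is itself unloaded: V_out = V_mid × R4/(R3+R4) = 4.121 × 728/828.0 = 3.62 V.

V_out ≈ 3.62 V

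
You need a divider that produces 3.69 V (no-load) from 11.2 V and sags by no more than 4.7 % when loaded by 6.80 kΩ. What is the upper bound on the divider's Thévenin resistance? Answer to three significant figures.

R_th ≤ 335 Ω

Loading drop = R_th/(R_th + R_L) ≤ 0.0470, so R_th ≤ R_L · ε/(1−ε) = 6.80 kΩ × 0.0470/0.9530 = 335 Ω.
(Any R1, R2 with R2/(R1+R2) = 0.329 and R1‖R2 ≤ 335 Ω will meet the spec.)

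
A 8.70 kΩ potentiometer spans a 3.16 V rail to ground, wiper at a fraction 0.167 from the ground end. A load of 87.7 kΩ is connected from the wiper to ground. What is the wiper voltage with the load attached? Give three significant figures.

The wiper splits the pot into (1−α)R = 7.247 kΩ above and αR = 1.453 kΩ below.
Lower section ‖ load = 1.429 kΩ.
V_wiper = 3.16 × 1.429/(7.247 + 1.429) = 0.521 V.

V ≈ 0.521 V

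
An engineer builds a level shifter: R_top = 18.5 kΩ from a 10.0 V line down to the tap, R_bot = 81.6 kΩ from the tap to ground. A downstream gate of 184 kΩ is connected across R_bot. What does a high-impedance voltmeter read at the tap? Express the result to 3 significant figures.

V_out ≈ 7.53 V

The load sits in parallel with R_bot: R_bot‖R_L = (81.6 × 184) / (81.6 + 184) = 56.53 kΩ.
V_out = 10.0 × 56.53 / (18.5 + 56.53) = 10.0 × 56.53/75.03 = 7.53 V.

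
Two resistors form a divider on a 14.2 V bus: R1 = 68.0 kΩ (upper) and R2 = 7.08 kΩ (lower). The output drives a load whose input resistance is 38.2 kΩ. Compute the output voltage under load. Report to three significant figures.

The load sits in parallel with R2: R2‖R_L = (7.08 × 38.2) / (7.08 + 38.2) = 5.973 kΩ.
V_out = 14.2 × 5.973 / (68.0 + 5.973) = 14.2 × 5.973/73.97 = 1.15 V.

V_out ≈ 1.15 V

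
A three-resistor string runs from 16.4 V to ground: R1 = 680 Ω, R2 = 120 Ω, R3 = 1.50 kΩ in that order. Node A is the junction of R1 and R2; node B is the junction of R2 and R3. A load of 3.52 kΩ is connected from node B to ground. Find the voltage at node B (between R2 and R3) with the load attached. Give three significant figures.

V ≈ 9.31 V

At node B, R3 is in parallel with the load: R3‖R_L = 1052 Ω.
Below node A the resistance is R2 + (R3‖R_L) = 1172 Ω, so V_A = 16.4 × 1172/1852 = 10.38 V.
Then V_B = V_A × (R3‖R_L)/(R2 + R3‖R_L) = 10.38 × 1052/1172 = 9.31 V.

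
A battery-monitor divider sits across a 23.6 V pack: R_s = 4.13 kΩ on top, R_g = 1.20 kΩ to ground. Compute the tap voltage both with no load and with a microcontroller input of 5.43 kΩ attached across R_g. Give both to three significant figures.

Open-circuit: V = 23.6 × 1.20/(4.13 + 1.20) = 5.31 V.
With the load, R_g becomes R_g‖R_L = 0.9828 kΩ, so V = 23.6 × 0.9828/5.113 = 4.54 V.

Unloaded: 5.31 V; loaded: 4.54 V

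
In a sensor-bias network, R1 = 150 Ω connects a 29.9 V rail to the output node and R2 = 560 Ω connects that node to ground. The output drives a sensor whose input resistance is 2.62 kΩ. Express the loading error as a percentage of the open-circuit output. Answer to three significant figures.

The divider's output (Thévenin) resistance is R1‖R2 = 118.3 Ω.
Fractional drop under load = R_th/(R_th + R_L) = 118.3 / (118.3 + 2620) = 0.04321.
So the output falls by 4.32 %.

4.32 %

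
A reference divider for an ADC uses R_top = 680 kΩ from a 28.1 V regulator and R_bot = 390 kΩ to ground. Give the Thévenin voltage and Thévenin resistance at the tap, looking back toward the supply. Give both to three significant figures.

V_th = 10.2 V, R_th = 248 kΩ

V_th is the open-circuit tap voltage: 28.1 × 390/(680 + 390) = 10.2 V.
With the supply zeroed, R_top and R_bot appear in parallel from the tap: R_th = R_top‖R_bot = (680 × 390)/1070 = 248 kΩ.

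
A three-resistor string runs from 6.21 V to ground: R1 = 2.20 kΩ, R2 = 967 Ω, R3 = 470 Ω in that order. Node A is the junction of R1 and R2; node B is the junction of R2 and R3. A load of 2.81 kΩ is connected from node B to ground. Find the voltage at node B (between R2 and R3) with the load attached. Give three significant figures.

At node B, R3 is in parallel with the load: R3‖R_L = 402.7 Ω.
Below node A the resistance is R2 + (R3‖R_L) = 1370 Ω, so V_A = 6.21 × 1370/3570 = 2.383 V.
Then V_B = V_A × (R3‖R_L)/(R2 + R3‖R_L) = 2.383 × 402.7/1370 = 0.700 V.

V ≈ 0.700 V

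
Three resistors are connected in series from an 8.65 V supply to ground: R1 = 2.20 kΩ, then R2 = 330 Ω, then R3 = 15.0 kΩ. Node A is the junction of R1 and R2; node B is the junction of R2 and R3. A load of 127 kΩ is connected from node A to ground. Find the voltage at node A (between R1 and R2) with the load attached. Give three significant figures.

Below node A the series string R2+R3 = 15330 Ω sits in parallel with the 127000 Ω load: 13680 Ω.
V_A = 8.65 × 13680/(2200 + 13680) = 7.45 V.

V ≈ 7.45 V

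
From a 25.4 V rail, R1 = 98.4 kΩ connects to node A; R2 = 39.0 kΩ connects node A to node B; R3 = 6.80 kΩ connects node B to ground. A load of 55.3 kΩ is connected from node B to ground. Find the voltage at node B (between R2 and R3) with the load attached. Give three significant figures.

V ≈ 1.07 V

At node B, R3 is in parallel with the load: R3‖R_L = 6.055 kΩ.
Below node A the resistance is R2 + (R3‖R_L) = 45.06 kΩ, so V_A = 25.4 × 45.06/143.5 = 7.977 V.
Then V_B = V_A × (R3‖R_L)/(R2 + R3‖R_L) = 7.977 × 6.055/45.06 = 1.07 V.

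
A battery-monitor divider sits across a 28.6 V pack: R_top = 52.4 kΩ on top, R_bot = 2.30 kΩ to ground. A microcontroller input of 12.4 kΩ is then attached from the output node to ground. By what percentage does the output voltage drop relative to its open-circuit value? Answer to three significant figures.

The divider's output (Thévenin) resistance is R_top‖R_bot = 2.203 kΩ.
Fractional drop under load = R_th/(R_th + R_L) = 2.203 / (2.203 + 12.4) = 0.1509.
So the output falls by 15.1 %.

15.1 %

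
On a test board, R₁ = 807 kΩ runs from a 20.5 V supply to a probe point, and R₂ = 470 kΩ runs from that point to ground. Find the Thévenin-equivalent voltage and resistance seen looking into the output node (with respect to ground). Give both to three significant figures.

V_th = 7.55 V, R_th = 297 kΩ

V_th is the open-circuit tap voltage: 20.5 × 470/(807 + 470) = 7.55 V.
With the supply zeroed, R₁ and R₂ appear in parallel from the tap: R_th = R₁‖R₂ = (807 × 470)/1277 = 297 kΩ.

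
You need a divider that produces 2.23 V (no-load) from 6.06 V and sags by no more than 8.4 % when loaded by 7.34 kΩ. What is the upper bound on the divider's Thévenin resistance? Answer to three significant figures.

R_th ≤ 673 Ω

Loading drop = R_th/(R_th + R_L) ≤ 0.0840, so R_th ≤ R_L · ε/(1−ε) = 7.34 kΩ × 0.0840/0.9160 = 673 Ω.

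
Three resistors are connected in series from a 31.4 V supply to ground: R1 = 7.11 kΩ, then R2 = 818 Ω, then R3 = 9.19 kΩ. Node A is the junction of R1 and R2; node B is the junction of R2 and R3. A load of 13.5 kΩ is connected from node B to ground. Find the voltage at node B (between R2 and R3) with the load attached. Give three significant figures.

V ≈ 12.8 V

At node B, R3 is in parallel with the load: R3‖R_L = 5468 Ω.
Below node A the resistance is R2 + (R3‖R_L) = 6286 Ω, so V_A = 31.4 × 6286/13400 = 14.73 V.
Then V_B = V_A × (R3‖R_L)/(R2 + R3‖R_L) = 14.73 × 5468/6286 = 12.8 V.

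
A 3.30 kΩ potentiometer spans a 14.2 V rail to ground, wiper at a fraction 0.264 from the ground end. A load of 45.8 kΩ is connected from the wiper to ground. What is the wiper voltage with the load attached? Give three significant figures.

The wiper splits the pot into (1−α)R = 2429 Ω above and αR = 871.2 Ω below.
Lower section ‖ load = 854.9 Ω.
V_wiper = 14.2 × 854.9/(2429 + 854.9) = 3.70 V.

V ≈ 3.70 V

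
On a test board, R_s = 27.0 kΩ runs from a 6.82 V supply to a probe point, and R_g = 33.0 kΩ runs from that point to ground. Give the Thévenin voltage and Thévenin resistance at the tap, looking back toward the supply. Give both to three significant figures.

V_th = 3.75 V, R_th = 14.8 kΩ

V_th is the open-circuit tap voltage: 6.82 × 33.0/(27.0 + 33.0) = 3.75 V.
With the supply zeroed, R_s and R_g appear in parallel from the tap: R_th = R_s‖R_g = (27.0 × 33.0)/60.00 = 14.8 kΩ.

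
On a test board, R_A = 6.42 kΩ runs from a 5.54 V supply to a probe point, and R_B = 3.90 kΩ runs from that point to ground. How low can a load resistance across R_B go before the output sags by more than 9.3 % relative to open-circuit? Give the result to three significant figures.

Output resistance R_th = R_A‖R_B = (6.42 × 3.90)/10.32 = 2.426 kΩ.
The fractional drop is R_th/(R_th + R_L); requiring this ≤ 0.0930 gives R_L ≥ R_th(1/0.0930 − 1) = 2.426 × 9.753 = 23.7 kΩ.

R_L(min) ≈ 23.7 kΩ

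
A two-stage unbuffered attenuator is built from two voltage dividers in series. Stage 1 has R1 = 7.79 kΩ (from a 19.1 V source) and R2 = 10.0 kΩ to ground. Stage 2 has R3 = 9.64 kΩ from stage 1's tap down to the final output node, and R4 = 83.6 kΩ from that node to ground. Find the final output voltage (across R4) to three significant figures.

Stage 2 presents R3+R4 = 93.24 kΩ as a load on stage 1's tap.
Stage 1's lower leg becomes R2‖(R3+R4) = 9.031 kΩ, so V_mid = 19.1 × 9.031/16.82 = 10.25 V.
Stage 2 is itself unloaded: V_out = V_mid × R4/(R3+R4) = 10.25 × 83.6/93.24 = 9.19 V.

V_out ≈ 9.19 V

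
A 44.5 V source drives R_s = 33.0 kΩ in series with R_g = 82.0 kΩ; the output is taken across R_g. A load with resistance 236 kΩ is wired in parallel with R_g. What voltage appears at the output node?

The load sits in parallel with R_g: R_g‖R_L = (82.0 × 236) / (82.0 + 236) = 60.86 kΩ.
V_out = 44.5 × 60.86 / (33.0 + 60.86) = 44.5 × 60.86/93.86 = 28.9 V.
(Unloaded it would have been 31.7 V.)

V_out ≈ 28.9 V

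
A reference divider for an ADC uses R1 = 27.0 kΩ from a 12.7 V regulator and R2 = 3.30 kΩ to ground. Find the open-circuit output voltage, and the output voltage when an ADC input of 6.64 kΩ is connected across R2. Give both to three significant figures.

Open-circuit: V = 12.7 × 3.30/(27.0 + 3.30) = 1.38 V.
With the load, R2 becomes R2‖R_L = 2.204 kΩ, so V = 12.7 × 2.204/29.20 = 0.959 V.

Unloaded: 1.38 V; loaded: 0.959 V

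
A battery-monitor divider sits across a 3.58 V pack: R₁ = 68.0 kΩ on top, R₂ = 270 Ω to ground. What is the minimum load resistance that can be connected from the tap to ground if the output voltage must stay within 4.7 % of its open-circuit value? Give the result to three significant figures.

R_L(min) ≈ 5.45 kΩ

Output resistance R_th = R₁‖R₂ = (68000 × 270)/68270 = 268.9 Ω.
The fractional drop is R_th/(R_th + R_L); requiring this ≤ 0.0470 gives R_L ≥ R_th(1/0.0470 − 1) = 268.9 × 20.28 = 5.45 kΩ.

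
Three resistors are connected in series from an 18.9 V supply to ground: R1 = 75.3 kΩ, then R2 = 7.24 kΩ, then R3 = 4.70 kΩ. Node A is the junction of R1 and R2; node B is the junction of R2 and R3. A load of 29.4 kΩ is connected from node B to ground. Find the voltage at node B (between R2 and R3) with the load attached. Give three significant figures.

At node B, R3 is in parallel with the load: R3‖R_L = 4.052 kΩ.
Below node A the resistance is R2 + (R3‖R_L) = 11.29 kΩ, so V_A = 18.9 × 11.29/86.59 = 2.465 V.
Then V_B = V_A × (R3‖R_L)/(R2 + R3‖R_L) = 2.465 × 4.052/11.29 = 0.884 V.

V ≈ 0.884 V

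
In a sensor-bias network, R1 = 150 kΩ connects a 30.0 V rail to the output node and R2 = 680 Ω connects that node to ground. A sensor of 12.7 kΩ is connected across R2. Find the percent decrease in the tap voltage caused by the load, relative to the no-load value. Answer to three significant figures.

The divider's output (Thévenin) resistance is R1‖R2 = 676.9 Ω.
Fractional drop under load = R_th/(R_th + R_L) = 676.9 / (676.9 + 12700) = 0.05060.
So the output falls by 5.06 %.

5.06 %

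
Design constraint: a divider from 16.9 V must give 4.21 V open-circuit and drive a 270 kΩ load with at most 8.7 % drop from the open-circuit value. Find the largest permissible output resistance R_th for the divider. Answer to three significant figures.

Loading drop = R_th/(R_th + R_L) ≤ 0.0870, so R_th ≤ R_L · ε/(1−ε) = 270 kΩ × 0.0870/0.9130 = 25.7 kΩ.
(Any R1, R2 with R2/(R1+R2) = 0.249 and R1‖R2 ≤ 25.7 kΩ will meet the spec.)

R_th ≤ 25.7 kΩ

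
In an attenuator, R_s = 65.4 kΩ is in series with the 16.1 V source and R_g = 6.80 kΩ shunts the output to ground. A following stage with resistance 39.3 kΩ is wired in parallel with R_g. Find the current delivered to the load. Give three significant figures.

R_g‖R_L = 5.797 kΩ; V_out = 16.1 × 5.797/71.20 = 1.311 V.
I_L = V_out / R_L = 1.311 / 39.3 kΩ = 0.0334 mA.

I_L ≈ 0.0334 mA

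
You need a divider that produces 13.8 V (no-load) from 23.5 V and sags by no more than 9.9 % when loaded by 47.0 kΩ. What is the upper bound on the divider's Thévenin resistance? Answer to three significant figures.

R_th ≤ 5.16 kΩ

Loading drop = R_th/(R_th + R_L) ≤ 0.0990, so R_th ≤ R_L · ε/(1−ε) = 47.0 kΩ × 0.0990/0.9010 = 5.16 kΩ.
(Any R1, R2 with R2/(R1+R2) = 0.587 and R1‖R2 ≤ 5.16 kΩ will meet the spec.)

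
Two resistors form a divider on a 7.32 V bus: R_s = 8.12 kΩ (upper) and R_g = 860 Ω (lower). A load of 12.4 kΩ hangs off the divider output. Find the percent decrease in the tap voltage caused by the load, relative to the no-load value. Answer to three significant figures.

5.90 %

The divider's output (Thévenin) resistance is R_s‖R_g = 777.6 Ω.
Fractional drop under load = R_th/(R_th + R_L) = 777.6 / (777.6 + 12400) = 0.05901.
So the output falls by 5.90 %.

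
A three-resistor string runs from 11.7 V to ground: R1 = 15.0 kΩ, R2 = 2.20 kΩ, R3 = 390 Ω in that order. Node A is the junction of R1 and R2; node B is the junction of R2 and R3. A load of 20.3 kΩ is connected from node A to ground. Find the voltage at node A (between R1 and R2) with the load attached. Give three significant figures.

Below node A the series string R2+R3 = 2590 Ω sits in parallel with the 20300 Ω load: 2297 Ω.
V_A = 11.7 × 2297/(15000 + 2297) = 1.55 V.

V ≈ 1.55 V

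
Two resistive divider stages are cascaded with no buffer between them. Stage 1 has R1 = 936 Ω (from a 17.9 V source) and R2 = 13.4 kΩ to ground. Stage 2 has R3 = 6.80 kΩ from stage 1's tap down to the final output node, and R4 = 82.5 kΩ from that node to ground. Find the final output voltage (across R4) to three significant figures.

Stage 2 presents R3+R4 = 89300 Ω as a load on stage 1's tap.
Stage 1's lower leg becomes R2‖(R3+R4) = 11650 Ω, so V_mid = 17.9 × 11650/12590 = 16.57 V.
Stage 2 is itself unloaded: V_out = V_mid × R4/(R3+R4) = 16.57 × 82500/89300 = 15.3 V.

V_out ≈ 15.3 V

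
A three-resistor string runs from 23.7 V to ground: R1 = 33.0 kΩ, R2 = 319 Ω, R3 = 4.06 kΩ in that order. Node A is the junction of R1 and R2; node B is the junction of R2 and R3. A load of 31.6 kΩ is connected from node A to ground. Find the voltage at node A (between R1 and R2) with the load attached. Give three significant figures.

Below node A the series string R2+R3 = 4379 Ω sits in parallel with the 31600 Ω load: 3846 Ω.
V_A = 23.7 × 3846/(33000 + 3846) = 2.47 V.

V ≈ 2.47 V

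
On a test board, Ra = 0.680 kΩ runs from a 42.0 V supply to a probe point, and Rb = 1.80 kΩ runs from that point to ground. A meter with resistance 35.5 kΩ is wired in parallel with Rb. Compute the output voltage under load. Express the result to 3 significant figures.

V_out ≈ 30.1 V

The load sits in parallel with Rb: Rb‖R_L = (1800 × 35500) / (1800 + 35500) = 1713 Ω.
V_out = 42.0 × 1713 / (680 + 1713) = 42.0 × 1713/2393 = 30.1 V.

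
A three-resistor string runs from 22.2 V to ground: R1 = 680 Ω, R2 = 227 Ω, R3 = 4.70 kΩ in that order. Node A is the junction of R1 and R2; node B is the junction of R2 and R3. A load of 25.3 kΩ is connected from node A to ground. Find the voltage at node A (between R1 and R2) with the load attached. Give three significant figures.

V ≈ 19.1 V

Below node A the series string R2+R3 = 4927 Ω sits in parallel with the 25300 Ω load: 4124 Ω.
V_A = 22.2 × 4124/(680 + 4124) = 19.1 V.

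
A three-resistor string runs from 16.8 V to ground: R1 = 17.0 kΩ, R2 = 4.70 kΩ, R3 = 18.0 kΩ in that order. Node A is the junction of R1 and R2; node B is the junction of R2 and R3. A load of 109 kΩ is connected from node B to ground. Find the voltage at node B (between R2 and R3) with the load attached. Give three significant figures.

At node B, R3 is in parallel with the load: R3‖R_L = 15.45 kΩ.
Below node A the resistance is R2 + (R3‖R_L) = 20.15 kΩ, so V_A = 16.8 × 20.15/37.15 = 9.112 V.
Then V_B = V_A × (R3‖R_L)/(R2 + R3‖R_L) = 9.112 × 15.45/20.15 = 6.99 V.

V ≈ 6.99 V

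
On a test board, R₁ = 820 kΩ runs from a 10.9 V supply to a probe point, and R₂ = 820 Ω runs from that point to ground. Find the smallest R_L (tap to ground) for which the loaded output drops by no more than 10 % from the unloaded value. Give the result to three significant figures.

R_L(min) ≈ 7.37 kΩ

Output resistance R_th = R₁‖R₂ = (820000 × 820)/820800 = 819.2 Ω.
The fractional drop is R_th/(R_th + R_L); requiring this ≤ 0.100 gives R_L ≥ R_th(1/0.100 − 1) = 819.2 × 9.000 = 7.37 kΩ.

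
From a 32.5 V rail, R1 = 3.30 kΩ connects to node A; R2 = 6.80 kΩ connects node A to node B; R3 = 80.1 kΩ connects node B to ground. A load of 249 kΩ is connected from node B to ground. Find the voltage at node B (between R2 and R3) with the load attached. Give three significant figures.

At node B, R3 is in parallel with the load: R3‖R_L = 60.60 kΩ.
Below node A the resistance is R2 + (R3‖R_L) = 67.40 kΩ, so V_A = 32.5 × 67.40/70.70 = 30.98 V.
Then V_B = V_A × (R3‖R_L)/(R2 + R3‖R_L) = 30.98 × 60.60/67.40 = 27.9 V.

V ≈ 27.9 V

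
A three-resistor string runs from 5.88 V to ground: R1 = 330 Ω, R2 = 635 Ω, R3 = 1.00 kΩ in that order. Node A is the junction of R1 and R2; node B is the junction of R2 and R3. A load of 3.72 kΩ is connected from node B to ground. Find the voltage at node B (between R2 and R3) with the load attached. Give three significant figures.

At node B, R3 is in parallel with the load: R3‖R_L = 788.1 Ω.
Below node A the resistance is R2 + (R3‖R_L) = 1423 Ω, so V_A = 5.88 × 1423/1753 = 4.773 V.
Then V_B = V_A × (R3‖R_L)/(R2 + R3‖R_L) = 4.773 × 788.1/1423 = 2.64 V.

V ≈ 2.64 V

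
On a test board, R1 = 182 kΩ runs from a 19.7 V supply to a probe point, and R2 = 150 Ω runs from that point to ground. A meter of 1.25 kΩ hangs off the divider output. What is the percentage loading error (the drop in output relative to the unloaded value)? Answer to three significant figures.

10.7 %

Unloaded V = 19.7 × 150/182200 = 0.016223 V.
Loaded: R2‖R_L = 133.9 Ω, giving V = 19.7 × 133.9/182100 = 0.014486 V.
Drop = (0.016223 − 0.014486) / 0.016223 = 10.7 %.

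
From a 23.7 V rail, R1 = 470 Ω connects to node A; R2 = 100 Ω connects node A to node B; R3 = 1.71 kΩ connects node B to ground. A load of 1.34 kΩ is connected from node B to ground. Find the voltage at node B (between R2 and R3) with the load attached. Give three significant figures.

At node B, R3 is in parallel with the load: R3‖R_L = 751.3 Ω.
Below node A the resistance is R2 + (R3‖R_L) = 851.3 Ω, so V_A = 23.7 × 851.3/1321 = 15.27 V.
Then V_B = V_A × (R3‖R_L)/(R2 + R3‖R_L) = 15.27 × 751.3/851.3 = 13.5 V.

V ≈ 13.5 V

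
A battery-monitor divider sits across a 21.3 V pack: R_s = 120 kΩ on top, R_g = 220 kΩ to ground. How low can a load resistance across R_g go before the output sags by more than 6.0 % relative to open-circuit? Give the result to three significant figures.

R_L(min) ≈ 1.22 MΩ

Output resistance R_th = R_s‖R_g = (120 × 220)/340.0 = 77.65 kΩ.
The fractional drop is R_th/(R_th + R_L); requiring this ≤ 0.0600 gives R_L ≥ R_th(1/0.0600 − 1) = 77.65 × 15.67 = 1.22 MΩ.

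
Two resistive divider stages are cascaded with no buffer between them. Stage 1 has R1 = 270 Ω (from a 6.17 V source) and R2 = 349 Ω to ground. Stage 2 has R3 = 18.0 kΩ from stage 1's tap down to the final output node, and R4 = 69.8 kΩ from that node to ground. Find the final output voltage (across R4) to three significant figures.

Stage 2 presents R3+R4 = 87800 Ω as a load on stage 1's tap.
Stage 1's lower leg becomes R2‖(R3+R4) = 347.6 Ω, so V_mid = 6.17 × 347.6/617.6 = 3.473 V.
Stage 2 is itself unloaded: V_out = V_mid × R4/(R3+R4) = 3.473 × 69800/87800 = 2.76 V.

V_out ≈ 2.76 V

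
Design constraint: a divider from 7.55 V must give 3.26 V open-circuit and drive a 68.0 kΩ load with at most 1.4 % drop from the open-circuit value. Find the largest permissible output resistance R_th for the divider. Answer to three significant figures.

R_th ≤ 966 Ω

Loading drop = R_th/(R_th + R_L) ≤ 0.0140, so R_th ≤ R_L · ε/(1−ε) = 68.0 kΩ × 0.0140/0.9860 = 966 Ω.
(Any R1, R2 with R2/(R1+R2) = 0.432 and R1‖R2 ≤ 966 Ω will meet the spec.)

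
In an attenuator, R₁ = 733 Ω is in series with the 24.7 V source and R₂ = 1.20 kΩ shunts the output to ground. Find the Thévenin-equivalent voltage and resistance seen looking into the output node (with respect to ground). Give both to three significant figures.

V_th = 15.3 V, R_th = 455 Ω

V_th is the open-circuit tap voltage: 24.7 × 1200/(733 + 1200) = 15.3 V.
With the supply zeroed, R₁ and R₂ appear in parallel from the tap: R_th = R₁‖R₂ = (733 × 1200)/1933 = 455 Ω.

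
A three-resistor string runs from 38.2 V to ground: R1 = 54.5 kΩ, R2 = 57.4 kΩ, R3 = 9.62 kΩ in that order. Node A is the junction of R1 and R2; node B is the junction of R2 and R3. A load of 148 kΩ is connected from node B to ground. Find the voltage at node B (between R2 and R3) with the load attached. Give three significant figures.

V ≈ 2.85 V

At node B, R3 is in parallel with the load: R3‖R_L = 9.033 kΩ.
Below node A the resistance is R2 + (R3‖R_L) = 66.43 kΩ, so V_A = 38.2 × 66.43/120.9 = 20.98 V.
Then V_B = V_A × (R3‖R_L)/(R2 + R3‖R_L) = 20.98 × 9.033/66.43 = 2.85 V.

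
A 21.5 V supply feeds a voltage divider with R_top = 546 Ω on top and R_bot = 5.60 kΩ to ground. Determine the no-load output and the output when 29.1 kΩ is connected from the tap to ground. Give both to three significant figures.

Unloaded: 19.6 V; loaded: 19.3 V

Open-circuit: V = 21.5 × 5600/(546 + 5600) = 19.6 V.
With the load, R_bot becomes R_bot‖R_L = 4696 Ω, so V = 21.5 × 4696/5242 = 19.3 V.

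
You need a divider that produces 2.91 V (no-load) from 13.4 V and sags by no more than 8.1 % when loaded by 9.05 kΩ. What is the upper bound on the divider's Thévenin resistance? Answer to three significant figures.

R_th ≤ 798 Ω

Loading drop = R_th/(R_th + R_L) ≤ 0.0810, so R_th ≤ R_L · ε/(1−ε) = 9.05 kΩ × 0.0810/0.9190 = 798 Ω.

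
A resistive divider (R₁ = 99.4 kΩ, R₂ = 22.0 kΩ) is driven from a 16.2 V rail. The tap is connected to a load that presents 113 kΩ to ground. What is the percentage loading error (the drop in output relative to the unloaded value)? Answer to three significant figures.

Unloaded V = 16.2 × 22.0/121.4 = 2.9357 V.
Loaded: R₂‖R_L = 18.41 kΩ, giving V = 16.2 × 18.41/117.8 = 2.5321 V.
Drop = (2.9357 − 2.5321) / 2.9357 = 13.7 %.

13.7 %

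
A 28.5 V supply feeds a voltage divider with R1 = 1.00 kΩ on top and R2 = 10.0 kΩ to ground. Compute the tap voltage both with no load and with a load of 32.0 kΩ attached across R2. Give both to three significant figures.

Open-circuit: V = 28.5 × 10.0/(1.00 + 10.0) = 25.9 V.
With the load, R2 becomes R2‖R_L = 7.619 kΩ, so V = 28.5 × 7.619/8.619 = 25.2 V.

Unloaded: 25.9 V; loaded: 25.2 V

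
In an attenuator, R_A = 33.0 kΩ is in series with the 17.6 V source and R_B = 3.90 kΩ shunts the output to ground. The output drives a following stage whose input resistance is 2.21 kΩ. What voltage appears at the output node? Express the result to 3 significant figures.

V_out ≈ 0.721 V

The load sits in parallel with R_B: R_B‖R_L = (3.90 × 2.21) / (3.90 + 2.21) = 1.411 kΩ.
V_out = 17.6 × 1.411 / (33.0 + 1.411) = 17.6 × 1.411/34.41 = 0.721 V.
(Unloaded it would have been 1.86 V.)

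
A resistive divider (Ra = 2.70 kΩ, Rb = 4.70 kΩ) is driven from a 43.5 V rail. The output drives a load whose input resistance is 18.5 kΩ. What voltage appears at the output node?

V_out ≈ 25.3 V

The load sits in parallel with Rb: Rb‖R_L = (4.70 × 18.5) / (4.70 + 18.5) = 3.748 kΩ.
V_out = 43.5 × 3.748 / (2.70 + 3.748) = 43.5 × 3.748/6.448 = 25.3 V.
(Unloaded it would have been 27.6 V.)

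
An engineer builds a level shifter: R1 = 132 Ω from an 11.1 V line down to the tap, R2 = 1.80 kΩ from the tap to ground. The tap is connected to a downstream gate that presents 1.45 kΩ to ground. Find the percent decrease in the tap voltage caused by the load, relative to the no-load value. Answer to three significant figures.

The divider's output (Thévenin) resistance is R1‖R2 = 123.0 Ω.
Fractional drop under load = R_th/(R_th + R_L) = 123.0 / (123.0 + 1450) = 0.07818.
So the output falls by 7.82 %.

7.82 %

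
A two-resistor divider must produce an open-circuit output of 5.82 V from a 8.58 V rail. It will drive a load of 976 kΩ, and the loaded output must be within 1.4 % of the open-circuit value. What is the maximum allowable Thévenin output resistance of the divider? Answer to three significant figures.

R_th ≤ 13.9 kΩ

Loading drop = R_th/(R_th + R_L) ≤ 0.0140, so R_th ≤ R_L · ε/(1−ε) = 976 kΩ × 0.0140/0.9860 = 13.9 kΩ.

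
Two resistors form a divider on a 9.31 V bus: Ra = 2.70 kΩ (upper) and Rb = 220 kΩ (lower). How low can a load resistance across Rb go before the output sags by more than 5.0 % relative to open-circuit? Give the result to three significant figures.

Output resistance R_th = Ra‖Rb = (2.70 × 220)/222.7 = 2.667 kΩ.
The fractional drop is R_th/(R_th + R_L); requiring this ≤ 0.0500 gives R_L ≥ R_th(1/0.0500 − 1) = 2.667 × 19.00 = 50.7 kΩ.

R_L(min) ≈ 50.7 kΩ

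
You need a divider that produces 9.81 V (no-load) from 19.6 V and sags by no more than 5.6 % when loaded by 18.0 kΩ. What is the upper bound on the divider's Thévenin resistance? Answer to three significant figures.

Loading drop = R_th/(R_th + R_L) ≤ 0.0560, so R_th ≤ R_L · ε/(1−ε) = 18.0 kΩ × 0.0560/0.9440 = 1.07 kΩ.

R_th ≤ 1.07 kΩ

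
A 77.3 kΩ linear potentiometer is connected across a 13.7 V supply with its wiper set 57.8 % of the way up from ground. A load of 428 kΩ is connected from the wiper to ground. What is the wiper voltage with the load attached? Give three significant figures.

The wiper splits the pot into (1−α)R = 32.62 kΩ above and αR = 44.68 kΩ below.
Lower section ‖ load = 40.46 kΩ.
V_wiper = 13.7 × 40.46/(32.62 + 40.46) = 7.58 V.

V ≈ 7.58 V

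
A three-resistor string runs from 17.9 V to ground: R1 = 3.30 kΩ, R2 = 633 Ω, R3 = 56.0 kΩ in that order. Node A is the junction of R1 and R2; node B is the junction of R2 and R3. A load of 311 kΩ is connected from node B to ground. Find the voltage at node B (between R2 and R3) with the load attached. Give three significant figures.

At node B, R3 is in parallel with the load: R3‖R_L = 47460 Ω.
Below node A the resistance is R2 + (R3‖R_L) = 48090 Ω, so V_A = 17.9 × 48090/51390 = 16.75 V.
Then V_B = V_A × (R3‖R_L)/(R2 + R3‖R_L) = 16.75 × 47460/48090 = 16.5 V.

V ≈ 16.5 V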